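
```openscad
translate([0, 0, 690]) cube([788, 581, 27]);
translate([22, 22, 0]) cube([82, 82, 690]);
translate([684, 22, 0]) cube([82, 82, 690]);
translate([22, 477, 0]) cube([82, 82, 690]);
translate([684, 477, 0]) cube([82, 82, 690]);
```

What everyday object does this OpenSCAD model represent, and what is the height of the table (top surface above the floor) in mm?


A table. The table height is 717 mm.

A 788×581×27 slab sits at z = 690 on four 82 mm square posts — a table. The top surface is at 690 + 27 = 717 mm.


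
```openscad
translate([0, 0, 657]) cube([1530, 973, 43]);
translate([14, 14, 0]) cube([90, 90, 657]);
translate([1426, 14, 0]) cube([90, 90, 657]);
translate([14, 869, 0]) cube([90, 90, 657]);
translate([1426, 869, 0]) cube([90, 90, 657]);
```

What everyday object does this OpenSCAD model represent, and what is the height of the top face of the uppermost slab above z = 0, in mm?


A table. The table height is 700 mm.

A 1530×973×43 slab sits at z = 657 on four 90 mm square posts — a table. The top surface is at 657 + 43 = 700 mm.


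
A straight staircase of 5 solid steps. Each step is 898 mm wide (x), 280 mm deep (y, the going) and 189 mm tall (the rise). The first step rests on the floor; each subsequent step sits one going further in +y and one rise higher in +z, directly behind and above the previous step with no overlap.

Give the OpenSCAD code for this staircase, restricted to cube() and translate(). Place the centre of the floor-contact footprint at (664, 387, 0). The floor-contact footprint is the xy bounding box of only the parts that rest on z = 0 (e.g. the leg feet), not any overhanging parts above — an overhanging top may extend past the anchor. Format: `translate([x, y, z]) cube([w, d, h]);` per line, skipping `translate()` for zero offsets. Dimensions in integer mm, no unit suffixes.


translate([215, 247, 0]) cube([898, 280, 189]);
translate([215, 527, 189]) cube([898, 280, 189]);
translate([215, 807, 378]) cube([898, 280, 189]);
translate([215, 1087, 567]) cube([898, 280, 189]);
translate([215, 1367, 756]) cube([898, 280, 189]);


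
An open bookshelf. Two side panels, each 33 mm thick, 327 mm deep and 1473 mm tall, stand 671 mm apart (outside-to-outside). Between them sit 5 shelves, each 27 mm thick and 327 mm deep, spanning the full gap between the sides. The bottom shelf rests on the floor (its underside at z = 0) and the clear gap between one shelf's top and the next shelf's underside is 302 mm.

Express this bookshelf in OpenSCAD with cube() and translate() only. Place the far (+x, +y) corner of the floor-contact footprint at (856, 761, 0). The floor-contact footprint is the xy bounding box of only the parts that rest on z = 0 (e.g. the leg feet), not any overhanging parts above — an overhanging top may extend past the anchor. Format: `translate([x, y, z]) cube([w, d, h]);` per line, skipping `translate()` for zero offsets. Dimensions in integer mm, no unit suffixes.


translate([185, 434, 0]) cube([33, 327, 1473]);
translate([823, 434, 0]) cube([33, 327, 1473]);
translate([218, 434, 0]) cube([605, 327, 27]);
translate([218, 434, 329]) cube([605, 327, 27]);
translate([218, 434, 658]) cube([605, 327, 27]);
translate([218, 434, 987]) cube([605, 327, 27]);
translate([218, 434, 1316]) cube([605, 327, 27]);


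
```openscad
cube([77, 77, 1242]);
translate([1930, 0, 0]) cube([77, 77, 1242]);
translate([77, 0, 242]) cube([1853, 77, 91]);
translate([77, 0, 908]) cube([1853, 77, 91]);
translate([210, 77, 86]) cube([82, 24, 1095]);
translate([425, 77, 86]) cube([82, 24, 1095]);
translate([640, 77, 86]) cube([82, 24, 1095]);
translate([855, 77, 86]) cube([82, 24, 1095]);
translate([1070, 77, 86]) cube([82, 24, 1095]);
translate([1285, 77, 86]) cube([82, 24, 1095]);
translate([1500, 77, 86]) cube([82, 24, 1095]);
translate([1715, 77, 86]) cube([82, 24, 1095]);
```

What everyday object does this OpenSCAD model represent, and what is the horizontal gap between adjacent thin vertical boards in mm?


A fence section. The picket gap is 133 mm.

Two posts, two rails, 8 pickets — a fence section. Span 1853 mm holds 8 pickets of 82 mm with 9 equal gaps: ⌊(1853 − 8·82) / 9⌋ = 133 mm.


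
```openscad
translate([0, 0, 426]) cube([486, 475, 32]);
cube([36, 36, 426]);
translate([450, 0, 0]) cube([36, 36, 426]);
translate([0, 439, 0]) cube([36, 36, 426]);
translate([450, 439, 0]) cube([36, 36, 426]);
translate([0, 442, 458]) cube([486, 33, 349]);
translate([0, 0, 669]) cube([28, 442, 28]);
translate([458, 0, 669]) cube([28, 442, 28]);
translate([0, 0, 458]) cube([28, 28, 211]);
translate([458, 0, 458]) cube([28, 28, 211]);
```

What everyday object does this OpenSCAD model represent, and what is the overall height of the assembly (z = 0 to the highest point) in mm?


A chair. The overall height is 807 mm.

A slab on four corner posts with a tall panel at the back — a chair. The seat slab sits at z = 426 with thickness 32, and the 349 mm backrest starts at the seat top, so the overall height is 426 + 32 + 349 = 807 mm.


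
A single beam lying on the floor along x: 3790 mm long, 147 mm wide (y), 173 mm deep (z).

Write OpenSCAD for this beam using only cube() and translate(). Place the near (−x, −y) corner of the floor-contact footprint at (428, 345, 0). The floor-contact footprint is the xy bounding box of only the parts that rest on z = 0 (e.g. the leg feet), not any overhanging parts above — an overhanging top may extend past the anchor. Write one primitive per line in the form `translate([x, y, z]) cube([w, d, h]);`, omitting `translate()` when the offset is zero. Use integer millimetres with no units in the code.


translate([428, 345, 0]) cube([3790, 147, 173]);


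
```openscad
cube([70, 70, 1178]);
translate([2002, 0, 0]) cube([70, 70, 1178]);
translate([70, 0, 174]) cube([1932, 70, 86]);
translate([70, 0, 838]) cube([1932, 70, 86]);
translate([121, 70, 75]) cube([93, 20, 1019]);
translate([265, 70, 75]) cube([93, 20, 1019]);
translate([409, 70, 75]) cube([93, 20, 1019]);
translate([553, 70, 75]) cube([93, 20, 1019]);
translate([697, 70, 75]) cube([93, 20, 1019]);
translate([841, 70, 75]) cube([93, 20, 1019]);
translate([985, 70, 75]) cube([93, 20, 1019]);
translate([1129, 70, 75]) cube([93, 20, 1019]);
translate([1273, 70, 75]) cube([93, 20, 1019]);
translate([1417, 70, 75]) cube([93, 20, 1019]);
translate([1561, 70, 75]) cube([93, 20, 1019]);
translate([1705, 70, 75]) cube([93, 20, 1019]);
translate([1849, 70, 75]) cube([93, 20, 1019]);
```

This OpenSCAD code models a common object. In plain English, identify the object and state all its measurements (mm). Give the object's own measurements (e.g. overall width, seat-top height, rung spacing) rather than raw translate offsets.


A fence section. Two 70×70 mm posts, 1178 mm tall, stand on the floor with a clear span of 1932 mm between their inner faces. Two horizontal rails of 70×86 mm section span the gap between the posts with their undersides at z = 174 mm and z = 838 mm, flush with the posts' −y face. 13 pickets, each 93 mm wide, 20 mm thick and 1019 mm tall, are fixed to the +y face of the rails with their bottoms at z = 75 mm, spaced across the span with a 51 mm gap after the −x post and between neighbouring pickets, with 60 mm left before the +x post.


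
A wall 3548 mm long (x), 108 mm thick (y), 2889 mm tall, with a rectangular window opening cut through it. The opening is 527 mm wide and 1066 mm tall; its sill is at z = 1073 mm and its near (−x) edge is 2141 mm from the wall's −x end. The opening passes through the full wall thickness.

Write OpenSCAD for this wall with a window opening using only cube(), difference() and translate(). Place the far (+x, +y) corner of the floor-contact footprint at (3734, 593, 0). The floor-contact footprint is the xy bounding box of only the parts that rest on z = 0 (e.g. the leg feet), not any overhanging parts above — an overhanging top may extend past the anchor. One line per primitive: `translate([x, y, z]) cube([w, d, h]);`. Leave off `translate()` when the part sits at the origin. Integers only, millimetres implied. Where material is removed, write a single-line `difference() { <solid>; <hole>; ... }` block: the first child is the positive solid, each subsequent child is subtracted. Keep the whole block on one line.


difference() { translate([186, 485, 0]) cube([3548, 108, 2889]); translate([2327, 485, 1073]) cube([527, 108, 1066]); }


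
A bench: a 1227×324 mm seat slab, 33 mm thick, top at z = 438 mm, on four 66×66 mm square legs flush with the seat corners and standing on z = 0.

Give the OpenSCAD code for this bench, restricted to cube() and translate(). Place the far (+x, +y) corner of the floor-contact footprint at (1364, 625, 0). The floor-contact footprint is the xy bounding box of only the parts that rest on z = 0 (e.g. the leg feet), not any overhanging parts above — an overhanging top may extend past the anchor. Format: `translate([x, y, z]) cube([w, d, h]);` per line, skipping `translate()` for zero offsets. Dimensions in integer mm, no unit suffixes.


// leg_h = 438 − 33 = 405
translate([137, 301, 405]) cube([1227, 324, 33]);
translate([137, 301, 0]) cube([66, 66, 405]);
translate([137, 559, 0]) cube([66, 66, 405]);
translate([1298, 301, 0]) cube([66, 66, 405]);
translate([1298, 559, 0]) cube([66, 66, 405]);


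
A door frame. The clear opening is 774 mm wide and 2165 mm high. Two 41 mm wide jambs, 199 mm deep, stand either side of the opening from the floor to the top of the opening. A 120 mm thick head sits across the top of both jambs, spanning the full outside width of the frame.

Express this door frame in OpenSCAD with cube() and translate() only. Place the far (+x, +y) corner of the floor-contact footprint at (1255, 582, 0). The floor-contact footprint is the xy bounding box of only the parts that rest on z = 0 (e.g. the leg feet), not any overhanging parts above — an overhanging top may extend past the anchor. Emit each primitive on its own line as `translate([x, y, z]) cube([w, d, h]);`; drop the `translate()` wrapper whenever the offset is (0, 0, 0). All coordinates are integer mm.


translate([399, 383, 0]) cube([41, 199, 2165]);
translate([1214, 383, 0]) cube([41, 199, 2165]);
translate([399, 383, 2165]) cube([856, 199, 120]);


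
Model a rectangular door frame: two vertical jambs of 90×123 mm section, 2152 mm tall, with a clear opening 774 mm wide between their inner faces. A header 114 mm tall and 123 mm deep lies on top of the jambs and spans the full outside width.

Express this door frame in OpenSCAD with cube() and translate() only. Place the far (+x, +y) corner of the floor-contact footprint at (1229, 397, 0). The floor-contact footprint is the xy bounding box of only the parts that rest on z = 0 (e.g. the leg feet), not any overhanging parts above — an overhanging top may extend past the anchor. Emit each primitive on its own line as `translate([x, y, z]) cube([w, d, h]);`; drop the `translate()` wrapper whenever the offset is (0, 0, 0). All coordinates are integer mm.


translate([275, 274, 0]) cube([90, 123, 2152]);
translate([1139, 274, 0]) cube([90, 123, 2152]);
translate([275, 274, 2152]) cube([954, 123, 114]);


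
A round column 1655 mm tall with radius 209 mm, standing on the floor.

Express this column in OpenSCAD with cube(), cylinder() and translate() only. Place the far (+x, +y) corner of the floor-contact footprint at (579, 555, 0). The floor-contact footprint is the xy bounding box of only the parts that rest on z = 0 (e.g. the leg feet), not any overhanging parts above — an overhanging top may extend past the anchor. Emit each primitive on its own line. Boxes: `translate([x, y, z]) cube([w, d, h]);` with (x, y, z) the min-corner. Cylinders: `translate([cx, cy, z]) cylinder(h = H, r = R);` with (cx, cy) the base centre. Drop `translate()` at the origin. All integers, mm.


translate([370, 346, 0]) cylinder(h = 1655, r = 209);


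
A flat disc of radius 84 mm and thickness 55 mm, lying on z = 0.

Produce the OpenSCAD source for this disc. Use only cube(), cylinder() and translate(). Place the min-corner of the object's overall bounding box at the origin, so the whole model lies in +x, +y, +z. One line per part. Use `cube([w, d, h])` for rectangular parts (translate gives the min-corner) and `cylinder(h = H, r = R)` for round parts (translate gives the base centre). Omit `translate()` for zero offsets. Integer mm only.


translate([84, 84, 0]) cylinder(h = 55, r = 84);


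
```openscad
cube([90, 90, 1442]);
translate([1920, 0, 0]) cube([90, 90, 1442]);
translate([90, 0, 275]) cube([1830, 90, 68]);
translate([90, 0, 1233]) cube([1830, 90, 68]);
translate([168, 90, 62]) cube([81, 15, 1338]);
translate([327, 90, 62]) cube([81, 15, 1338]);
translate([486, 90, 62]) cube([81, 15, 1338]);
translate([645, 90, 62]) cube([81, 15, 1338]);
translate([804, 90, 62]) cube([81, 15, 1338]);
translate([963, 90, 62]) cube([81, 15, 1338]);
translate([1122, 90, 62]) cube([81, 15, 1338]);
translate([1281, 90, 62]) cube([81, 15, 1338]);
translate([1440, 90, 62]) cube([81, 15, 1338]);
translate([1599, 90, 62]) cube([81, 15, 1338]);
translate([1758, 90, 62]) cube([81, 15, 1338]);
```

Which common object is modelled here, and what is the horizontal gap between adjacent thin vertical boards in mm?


A fence section. The picket gap is 78 mm.

Two posts, two rails, 11 pickets — a fence section. Span 1830 mm holds 11 pickets of 81 mm with 12 equal gaps: ⌊(1830 − 11·81) / 12⌋ = 78 mm.


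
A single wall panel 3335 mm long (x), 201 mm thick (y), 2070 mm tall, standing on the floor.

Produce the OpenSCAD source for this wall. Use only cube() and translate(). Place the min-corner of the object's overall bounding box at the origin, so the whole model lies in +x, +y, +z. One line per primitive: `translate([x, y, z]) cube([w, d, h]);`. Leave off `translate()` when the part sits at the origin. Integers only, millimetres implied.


cube([3335, 201, 2070]);


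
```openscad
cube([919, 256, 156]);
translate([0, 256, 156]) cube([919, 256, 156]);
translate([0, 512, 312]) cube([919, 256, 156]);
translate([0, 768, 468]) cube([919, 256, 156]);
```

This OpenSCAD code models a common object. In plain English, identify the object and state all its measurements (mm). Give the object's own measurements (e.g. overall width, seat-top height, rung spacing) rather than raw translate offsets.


A straight staircase of 4 solid steps. Each step is 919 mm wide (x), 256 mm deep (y, the going) and 156 mm tall (the rise). The first step rests on the floor; each subsequent step sits one going further in +y and one rise higher in +z, directly behind and above the previous step with no overlap.


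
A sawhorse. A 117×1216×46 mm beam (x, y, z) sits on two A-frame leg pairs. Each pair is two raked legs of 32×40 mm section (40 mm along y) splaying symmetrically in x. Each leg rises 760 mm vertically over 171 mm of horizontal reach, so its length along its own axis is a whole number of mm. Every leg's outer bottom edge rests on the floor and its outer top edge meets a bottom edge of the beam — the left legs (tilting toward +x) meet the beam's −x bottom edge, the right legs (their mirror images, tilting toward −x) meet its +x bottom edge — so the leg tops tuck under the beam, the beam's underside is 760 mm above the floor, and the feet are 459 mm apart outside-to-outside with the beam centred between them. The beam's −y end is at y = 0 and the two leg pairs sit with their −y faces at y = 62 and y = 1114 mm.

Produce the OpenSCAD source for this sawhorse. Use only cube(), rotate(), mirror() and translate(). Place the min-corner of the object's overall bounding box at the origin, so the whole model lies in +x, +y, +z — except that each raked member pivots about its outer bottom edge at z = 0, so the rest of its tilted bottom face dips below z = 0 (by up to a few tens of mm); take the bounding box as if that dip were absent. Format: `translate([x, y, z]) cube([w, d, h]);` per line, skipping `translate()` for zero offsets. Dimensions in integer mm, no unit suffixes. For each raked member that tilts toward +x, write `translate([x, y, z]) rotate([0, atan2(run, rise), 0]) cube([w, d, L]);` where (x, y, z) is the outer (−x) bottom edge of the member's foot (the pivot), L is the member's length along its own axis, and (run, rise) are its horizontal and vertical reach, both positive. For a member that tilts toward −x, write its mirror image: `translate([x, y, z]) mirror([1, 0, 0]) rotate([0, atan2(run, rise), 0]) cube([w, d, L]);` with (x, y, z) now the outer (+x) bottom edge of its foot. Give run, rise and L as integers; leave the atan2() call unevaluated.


translate([171, 0, 760]) cube([117, 1216, 46]);
translate([0, 62, 0]) rotate([0, atan2(171, 760), 0]) cube([32, 40, 779]);
translate([459, 62, 0]) mirror([1, 0, 0]) rotate([0, atan2(171, 760), 0]) cube([32, 40, 779]);
translate([0, 1114, 0]) rotate([0, atan2(171, 760), 0]) cube([32, 40, 779]);
translate([459, 1114, 0]) mirror([1, 0, 0]) rotate([0, atan2(171, 760), 0]) cube([32, 40, 779]);


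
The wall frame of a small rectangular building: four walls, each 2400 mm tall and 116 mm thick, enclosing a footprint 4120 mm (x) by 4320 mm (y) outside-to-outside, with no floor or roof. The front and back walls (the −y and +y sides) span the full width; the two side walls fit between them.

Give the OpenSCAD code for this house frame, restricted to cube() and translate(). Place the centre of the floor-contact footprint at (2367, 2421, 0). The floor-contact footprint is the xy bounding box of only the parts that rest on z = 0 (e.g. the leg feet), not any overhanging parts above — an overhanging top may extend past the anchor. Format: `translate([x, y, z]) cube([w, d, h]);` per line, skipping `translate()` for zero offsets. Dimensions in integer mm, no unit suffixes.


translate([307, 261, 0]) cube([4120, 116, 2400]);
translate([307, 4465, 0]) cube([4120, 116, 2400]);
translate([307, 377, 0]) cube([116, 4088, 2400]);
translate([4311, 377, 0]) cube([116, 4088, 2400]);


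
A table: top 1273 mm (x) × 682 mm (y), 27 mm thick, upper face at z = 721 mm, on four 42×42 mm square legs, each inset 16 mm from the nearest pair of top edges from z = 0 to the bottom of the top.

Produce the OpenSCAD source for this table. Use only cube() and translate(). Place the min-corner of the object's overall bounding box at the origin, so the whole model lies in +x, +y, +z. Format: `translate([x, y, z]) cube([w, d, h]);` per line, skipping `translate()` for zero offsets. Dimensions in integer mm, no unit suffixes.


// leg_h = 721 - 27 = 694
translate([0, 0, 694]) cube([1273, 682, 27]);
translate([16, 16, 0]) cube([42, 42, 694]);
translate([1215, 16, 0]) cube([42, 42, 694]);
translate([16, 624, 0]) cube([42, 42, 694]);
translate([1215, 624, 0]) cube([42, 42, 694]);


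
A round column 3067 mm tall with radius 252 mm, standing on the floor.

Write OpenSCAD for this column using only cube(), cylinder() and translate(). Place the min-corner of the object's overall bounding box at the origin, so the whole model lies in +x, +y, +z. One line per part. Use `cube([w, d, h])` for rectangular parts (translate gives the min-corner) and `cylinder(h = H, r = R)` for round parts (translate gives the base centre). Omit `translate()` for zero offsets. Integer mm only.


translate([252, 252, 0]) cylinder(h = 3067, r = 252);


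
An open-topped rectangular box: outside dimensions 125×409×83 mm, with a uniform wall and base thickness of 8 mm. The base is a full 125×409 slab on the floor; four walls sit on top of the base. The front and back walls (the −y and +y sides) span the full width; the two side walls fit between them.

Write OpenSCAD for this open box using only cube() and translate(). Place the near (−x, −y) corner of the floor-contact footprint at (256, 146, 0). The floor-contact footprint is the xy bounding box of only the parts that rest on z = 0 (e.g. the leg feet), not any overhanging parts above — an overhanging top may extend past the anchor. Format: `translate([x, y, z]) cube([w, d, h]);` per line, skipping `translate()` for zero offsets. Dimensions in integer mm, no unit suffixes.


translate([256, 146, 0]) cube([125, 409, 8]);
translate([256, 146, 8]) cube([125, 8, 75]);
translate([256, 547, 8]) cube([125, 8, 75]);
translate([256, 154, 8]) cube([8, 393, 75]);
translate([373, 154, 8]) cube([8, 393, 75]);


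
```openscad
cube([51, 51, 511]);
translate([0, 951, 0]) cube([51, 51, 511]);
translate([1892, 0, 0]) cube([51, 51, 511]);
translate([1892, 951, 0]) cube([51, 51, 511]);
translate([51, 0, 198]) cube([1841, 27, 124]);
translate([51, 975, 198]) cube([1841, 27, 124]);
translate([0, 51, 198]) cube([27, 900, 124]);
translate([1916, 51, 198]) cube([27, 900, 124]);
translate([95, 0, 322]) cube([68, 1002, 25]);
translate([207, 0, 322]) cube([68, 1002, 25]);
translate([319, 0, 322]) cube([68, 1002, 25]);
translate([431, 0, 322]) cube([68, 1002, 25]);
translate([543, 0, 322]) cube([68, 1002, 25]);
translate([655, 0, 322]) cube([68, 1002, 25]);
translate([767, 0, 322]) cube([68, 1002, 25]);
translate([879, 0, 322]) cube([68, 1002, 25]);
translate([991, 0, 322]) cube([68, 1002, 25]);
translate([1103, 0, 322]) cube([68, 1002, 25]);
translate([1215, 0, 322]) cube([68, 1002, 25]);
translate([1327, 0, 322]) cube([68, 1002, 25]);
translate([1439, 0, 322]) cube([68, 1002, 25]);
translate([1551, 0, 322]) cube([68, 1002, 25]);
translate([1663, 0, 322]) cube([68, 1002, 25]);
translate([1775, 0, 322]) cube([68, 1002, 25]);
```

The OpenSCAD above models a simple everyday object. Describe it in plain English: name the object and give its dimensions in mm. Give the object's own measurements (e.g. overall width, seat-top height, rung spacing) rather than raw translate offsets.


A bed frame 1943 mm long (x) by 1002 mm wide (y). Four 51×51 mm corner posts, 511 mm tall, at the corners of the footprint. Four rails of 27 mm thickness and 124 mm height run between adjacent posts with their undersides at z = 198 mm, their outer faces flush with the outside of the frame (the two x-running rails run between the posts' inner faces; the two y-running rails run between the posts' inner faces). 16 slats, each 68 mm wide (x) and 25 mm thick, lie across the top of the two x-running rails, running the full 1002 mm width of the frame in y; along x they sit between the end posts with a 44 mm gap after the −x posts and between neighbouring slats, leaving 49 mm before the +x posts.


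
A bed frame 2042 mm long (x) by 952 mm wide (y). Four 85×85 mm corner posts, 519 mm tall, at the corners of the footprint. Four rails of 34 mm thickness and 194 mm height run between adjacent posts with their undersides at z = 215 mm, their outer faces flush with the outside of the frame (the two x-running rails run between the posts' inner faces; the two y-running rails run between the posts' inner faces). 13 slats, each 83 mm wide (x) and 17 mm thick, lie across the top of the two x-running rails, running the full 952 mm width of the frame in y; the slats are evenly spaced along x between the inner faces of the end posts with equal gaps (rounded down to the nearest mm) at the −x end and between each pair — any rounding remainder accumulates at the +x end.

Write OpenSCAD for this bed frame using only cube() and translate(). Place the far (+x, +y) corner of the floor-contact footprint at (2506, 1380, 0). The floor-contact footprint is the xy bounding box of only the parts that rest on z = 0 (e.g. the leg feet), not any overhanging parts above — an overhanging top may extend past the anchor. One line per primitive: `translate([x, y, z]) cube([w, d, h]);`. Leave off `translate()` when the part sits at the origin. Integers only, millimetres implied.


translate([464, 428, 0]) cube([85, 85, 519]);
translate([464, 1295, 0]) cube([85, 85, 519]);
translate([2421, 428, 0]) cube([85, 85, 519]);
translate([2421, 1295, 0]) cube([85, 85, 519]);
translate([549, 428, 215]) cube([1872, 34, 194]);
translate([549, 1346, 215]) cube([1872, 34, 194]);
translate([464, 513, 215]) cube([34, 782, 194]);
translate([2472, 513, 215]) cube([34, 782, 194]);
translate([605, 428, 409]) cube([83, 952, 17]);
translate([744, 428, 409]) cube([83, 952, 17]);
translate([883, 428, 409]) cube([83, 952, 17]);
translate([1022, 428, 409]) cube([83, 952, 17]);
translate([1161, 428, 409]) cube([83, 952, 17]);
translate([1300, 428, 409]) cube([83, 952, 17]);
translate([1439, 428, 409]) cube([83, 952, 17]);
translate([1578, 428, 409]) cube([83, 952, 17]);
translate([1717, 428, 409]) cube([83, 952, 17]);
translate([1856, 428, 409]) cube([83, 952, 17]);
translate([1995, 428, 409]) cube([83, 952, 17]);
translate([2134, 428, 409]) cube([83, 952, 17]);
translate([2273, 428, 409]) cube([83, 952, 17]);


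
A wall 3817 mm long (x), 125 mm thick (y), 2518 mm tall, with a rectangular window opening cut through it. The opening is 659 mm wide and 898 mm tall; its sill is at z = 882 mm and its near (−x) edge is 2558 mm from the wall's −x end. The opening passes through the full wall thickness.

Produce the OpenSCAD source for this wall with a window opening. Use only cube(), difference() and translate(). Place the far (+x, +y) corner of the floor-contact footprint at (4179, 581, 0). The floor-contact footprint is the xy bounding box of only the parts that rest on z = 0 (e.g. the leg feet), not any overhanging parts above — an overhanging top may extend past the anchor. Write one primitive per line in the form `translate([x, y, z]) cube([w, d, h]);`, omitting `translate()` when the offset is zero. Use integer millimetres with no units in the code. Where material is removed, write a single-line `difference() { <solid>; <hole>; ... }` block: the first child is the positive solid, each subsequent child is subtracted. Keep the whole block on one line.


difference() { translate([362, 456, 0]) cube([3817, 125, 2518]); translate([2920, 456, 882]) cube([659, 125, 898]); }


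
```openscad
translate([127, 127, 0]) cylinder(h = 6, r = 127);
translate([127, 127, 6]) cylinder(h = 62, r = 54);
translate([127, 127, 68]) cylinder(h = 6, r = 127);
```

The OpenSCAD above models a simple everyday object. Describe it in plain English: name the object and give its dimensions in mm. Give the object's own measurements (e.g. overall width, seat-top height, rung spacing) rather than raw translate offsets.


A spool: two coaxial disc flanges of radius 127 mm and thickness 6 mm, joined by a core cylinder of radius 54 mm and height 62 mm. The lower flange rests on z = 0 and the three cylinders share a vertical axis.


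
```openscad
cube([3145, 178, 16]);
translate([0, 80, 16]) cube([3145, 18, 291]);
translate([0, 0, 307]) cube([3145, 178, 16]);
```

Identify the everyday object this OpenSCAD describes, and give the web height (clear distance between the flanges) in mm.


An I-beam. The web height is 291 mm.

Two wide flanges with a thin centred web — an I-beam. Overall 323 mm minus two 16 mm flanges gives a web of 323 − 2·16 = 291 mm.


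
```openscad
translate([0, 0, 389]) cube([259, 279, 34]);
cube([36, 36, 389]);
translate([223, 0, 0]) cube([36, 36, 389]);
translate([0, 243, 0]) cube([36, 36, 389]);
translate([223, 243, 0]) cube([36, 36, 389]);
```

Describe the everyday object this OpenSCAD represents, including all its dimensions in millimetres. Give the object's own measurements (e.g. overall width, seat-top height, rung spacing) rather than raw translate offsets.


A simple wooden stool: a rectangular seat 259 mm (x) by 279 mm (y), 34 mm thick, top face at z = 423 mm, on four square legs, each 36×36 mm in cross-section. The legs rest on z = 0, each flush with a corner of the seat.


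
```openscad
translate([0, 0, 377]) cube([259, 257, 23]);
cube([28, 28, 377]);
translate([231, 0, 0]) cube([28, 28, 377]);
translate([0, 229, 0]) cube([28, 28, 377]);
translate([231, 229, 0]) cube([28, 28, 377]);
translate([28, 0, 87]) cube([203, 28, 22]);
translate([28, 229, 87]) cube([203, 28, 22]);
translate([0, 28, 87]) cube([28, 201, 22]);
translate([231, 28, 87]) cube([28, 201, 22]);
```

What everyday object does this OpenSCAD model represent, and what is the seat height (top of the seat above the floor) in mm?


A stool. The seat height is 400 mm.

A 259×257×23 slab at z = 377 on four corner posts — a stool. The seat top is 377 + 23 = 400 mm.


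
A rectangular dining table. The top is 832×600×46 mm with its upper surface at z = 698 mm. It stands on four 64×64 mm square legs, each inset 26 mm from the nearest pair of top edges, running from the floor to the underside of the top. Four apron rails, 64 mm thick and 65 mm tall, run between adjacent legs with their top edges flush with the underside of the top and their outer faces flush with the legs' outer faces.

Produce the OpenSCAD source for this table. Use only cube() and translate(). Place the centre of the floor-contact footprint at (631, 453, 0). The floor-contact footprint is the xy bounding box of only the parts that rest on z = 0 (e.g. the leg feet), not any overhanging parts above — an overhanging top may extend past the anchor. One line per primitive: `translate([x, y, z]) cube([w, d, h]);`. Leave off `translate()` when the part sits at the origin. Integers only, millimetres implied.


// leg_h = 698 - 46 = 652
// apron z = 652 - 65 = 587
translate([215, 153, 652]) cube([832, 600, 46]);
translate([241, 179, 0]) cube([64, 64, 652]);
translate([957, 179, 0]) cube([64, 64, 652]);
translate([241, 663, 0]) cube([64, 64, 652]);
translate([957, 663, 0]) cube([64, 64, 652]);
translate([305, 179, 587]) cube([652, 64, 65]);
translate([305, 663, 587]) cube([652, 64, 65]);
translate([241, 243, 587]) cube([64, 420, 65]);
translate([957, 243, 587]) cube([64, 420, 65]);


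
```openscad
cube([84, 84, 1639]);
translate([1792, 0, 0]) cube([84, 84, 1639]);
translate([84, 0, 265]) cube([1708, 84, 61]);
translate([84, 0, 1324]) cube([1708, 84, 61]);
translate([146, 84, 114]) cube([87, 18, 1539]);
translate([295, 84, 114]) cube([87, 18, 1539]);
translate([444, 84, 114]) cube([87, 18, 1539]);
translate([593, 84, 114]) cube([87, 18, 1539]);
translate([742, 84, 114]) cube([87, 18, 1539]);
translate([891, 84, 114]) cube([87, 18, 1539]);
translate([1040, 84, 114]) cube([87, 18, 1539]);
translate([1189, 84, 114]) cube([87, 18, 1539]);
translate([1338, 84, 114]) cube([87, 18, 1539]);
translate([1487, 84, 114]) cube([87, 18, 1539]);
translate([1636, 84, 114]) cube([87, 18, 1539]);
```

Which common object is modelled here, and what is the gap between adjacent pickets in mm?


A fence section. The picket gap is 62 mm.

Two posts, two rails, 11 pickets — a fence section. Span 1708 mm holds 11 pickets of 87 mm with 12 equal gaps: ⌊(1708 − 11·87) / 12⌋ = 62 mm.


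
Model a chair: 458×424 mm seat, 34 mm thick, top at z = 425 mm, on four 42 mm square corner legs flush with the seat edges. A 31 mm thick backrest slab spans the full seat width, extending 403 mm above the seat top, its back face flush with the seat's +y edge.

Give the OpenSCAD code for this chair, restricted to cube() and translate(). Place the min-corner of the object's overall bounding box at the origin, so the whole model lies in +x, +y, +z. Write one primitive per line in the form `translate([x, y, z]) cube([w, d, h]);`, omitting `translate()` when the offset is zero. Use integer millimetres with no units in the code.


// leg_h = 425 - 34 = 391
translate([0, 0, 391]) cube([458, 424, 34]);
cube([42, 42, 391]);
translate([416, 0, 0]) cube([42, 42, 391]);
translate([0, 382, 0]) cube([42, 42, 391]);
translate([416, 382, 0]) cube([42, 42, 391]);
translate([0, 393, 425]) cube([458, 31, 403]);


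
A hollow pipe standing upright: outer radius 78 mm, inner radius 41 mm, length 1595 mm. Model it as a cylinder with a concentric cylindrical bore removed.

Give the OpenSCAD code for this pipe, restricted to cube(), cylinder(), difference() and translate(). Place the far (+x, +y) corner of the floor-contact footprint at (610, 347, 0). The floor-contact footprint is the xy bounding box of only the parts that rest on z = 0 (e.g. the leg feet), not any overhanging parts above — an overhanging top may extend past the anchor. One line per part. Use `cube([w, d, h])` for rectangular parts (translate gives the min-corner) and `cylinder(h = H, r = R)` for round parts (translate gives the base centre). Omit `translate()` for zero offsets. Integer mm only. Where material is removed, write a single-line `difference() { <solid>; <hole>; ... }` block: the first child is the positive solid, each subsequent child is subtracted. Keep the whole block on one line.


difference() { translate([532, 269, 0]) cylinder(h = 1595, r = 78); translate([532, 269, 0]) cylinder(h = 1595, r = 41); }


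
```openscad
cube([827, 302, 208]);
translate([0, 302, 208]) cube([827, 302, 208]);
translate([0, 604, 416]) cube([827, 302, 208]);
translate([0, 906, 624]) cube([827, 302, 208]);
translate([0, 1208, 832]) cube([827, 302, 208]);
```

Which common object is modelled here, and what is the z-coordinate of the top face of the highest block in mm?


A staircase. The total rise is 1040 mm.

5 identical blocks, each offset up and back from the previous — a staircase. Each step is 208 mm tall and there are 5 of them, so the total rise is 5 × 208 = 1040 mm.


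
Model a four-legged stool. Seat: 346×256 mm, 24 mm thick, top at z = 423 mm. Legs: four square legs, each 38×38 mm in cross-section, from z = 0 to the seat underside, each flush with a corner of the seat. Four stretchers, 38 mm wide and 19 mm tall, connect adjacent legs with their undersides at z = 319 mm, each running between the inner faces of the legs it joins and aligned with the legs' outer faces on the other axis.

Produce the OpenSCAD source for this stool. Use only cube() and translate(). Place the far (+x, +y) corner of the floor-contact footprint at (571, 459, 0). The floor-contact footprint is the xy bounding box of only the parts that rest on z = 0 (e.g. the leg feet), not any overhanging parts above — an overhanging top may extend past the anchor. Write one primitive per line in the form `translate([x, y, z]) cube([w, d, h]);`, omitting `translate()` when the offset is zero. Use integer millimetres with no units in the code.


// leg_h = 423 - 24 = 399
// stretcher span = 346 - 2*38 = 270
translate([225, 203, 399]) cube([346, 256, 24]);
translate([225, 203, 0]) cube([38, 38, 399]);
translate([533, 203, 0]) cube([38, 38, 399]);
translate([225, 421, 0]) cube([38, 38, 399]);
translate([533, 421, 0]) cube([38, 38, 399]);
translate([263, 203, 319]) cube([270, 38, 19]);
translate([263, 421, 319]) cube([270, 38, 19]);
translate([225, 241, 319]) cube([38, 180, 19]);
translate([533, 241, 319]) cube([38, 180, 19]);


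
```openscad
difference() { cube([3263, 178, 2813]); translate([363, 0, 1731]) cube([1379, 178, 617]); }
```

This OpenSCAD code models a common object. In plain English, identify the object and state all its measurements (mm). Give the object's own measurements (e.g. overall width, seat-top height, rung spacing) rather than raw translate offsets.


A wall 3263 mm long (x), 178 mm thick (y), 2813 mm tall, with a rectangular window opening cut through it. The opening is 1379 mm wide and 617 mm tall; its sill is at z = 1731 mm and its near (−x) edge is 363 mm from the wall's −x end. The opening passes through the full wall thickness.


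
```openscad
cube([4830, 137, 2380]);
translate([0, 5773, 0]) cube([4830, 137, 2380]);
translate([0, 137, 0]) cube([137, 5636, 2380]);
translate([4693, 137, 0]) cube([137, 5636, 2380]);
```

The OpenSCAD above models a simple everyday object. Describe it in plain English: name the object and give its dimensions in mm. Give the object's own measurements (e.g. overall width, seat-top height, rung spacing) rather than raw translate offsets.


The wall frame of a small rectangular building: four walls, each 2380 mm tall and 137 mm thick, enclosing a footprint 4830 mm (x) by 5910 mm (y) outside-to-outside, with no floor or roof. The front and back walls (the −y and +y sides) span the full width; the two side walls fit between them.


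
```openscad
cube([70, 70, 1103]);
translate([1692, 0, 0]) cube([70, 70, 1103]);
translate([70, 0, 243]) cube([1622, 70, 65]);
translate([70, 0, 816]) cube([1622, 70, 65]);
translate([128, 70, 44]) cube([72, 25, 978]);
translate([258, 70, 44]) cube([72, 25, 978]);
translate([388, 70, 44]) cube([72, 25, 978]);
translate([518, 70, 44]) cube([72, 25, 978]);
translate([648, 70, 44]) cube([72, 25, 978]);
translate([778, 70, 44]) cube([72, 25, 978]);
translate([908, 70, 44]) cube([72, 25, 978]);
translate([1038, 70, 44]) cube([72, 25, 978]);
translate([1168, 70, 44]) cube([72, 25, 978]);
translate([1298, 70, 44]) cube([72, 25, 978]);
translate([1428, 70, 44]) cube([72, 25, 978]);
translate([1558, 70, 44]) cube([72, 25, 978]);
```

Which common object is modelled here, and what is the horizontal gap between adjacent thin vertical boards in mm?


A fence section. The picket gap is 58 mm.

Two posts, two rails, 12 pickets — a fence section. Span 1622 mm holds 12 pickets of 72 mm with 13 equal gaps: ⌊(1622 − 12·72) / 13⌋ = 58 mm.


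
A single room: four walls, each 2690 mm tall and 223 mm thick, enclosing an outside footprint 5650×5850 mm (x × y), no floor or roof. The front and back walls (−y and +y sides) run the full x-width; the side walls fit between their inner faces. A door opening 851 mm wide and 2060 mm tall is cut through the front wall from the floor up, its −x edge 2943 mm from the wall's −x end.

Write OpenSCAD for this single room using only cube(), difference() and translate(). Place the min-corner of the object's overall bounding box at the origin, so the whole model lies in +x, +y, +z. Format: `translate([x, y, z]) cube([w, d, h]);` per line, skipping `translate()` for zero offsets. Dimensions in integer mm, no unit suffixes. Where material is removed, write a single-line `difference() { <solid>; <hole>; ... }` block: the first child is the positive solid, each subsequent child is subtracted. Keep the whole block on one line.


difference() { cube([5650, 223, 2690]); translate([2943, 0, 0]) cube([851, 223, 2060]); }
translate([0, 5627, 0]) cube([5650, 223, 2690]);
translate([0, 223, 0]) cube([223, 5404, 2690]);
translate([5427, 223, 0]) cube([223, 5404, 2690]);


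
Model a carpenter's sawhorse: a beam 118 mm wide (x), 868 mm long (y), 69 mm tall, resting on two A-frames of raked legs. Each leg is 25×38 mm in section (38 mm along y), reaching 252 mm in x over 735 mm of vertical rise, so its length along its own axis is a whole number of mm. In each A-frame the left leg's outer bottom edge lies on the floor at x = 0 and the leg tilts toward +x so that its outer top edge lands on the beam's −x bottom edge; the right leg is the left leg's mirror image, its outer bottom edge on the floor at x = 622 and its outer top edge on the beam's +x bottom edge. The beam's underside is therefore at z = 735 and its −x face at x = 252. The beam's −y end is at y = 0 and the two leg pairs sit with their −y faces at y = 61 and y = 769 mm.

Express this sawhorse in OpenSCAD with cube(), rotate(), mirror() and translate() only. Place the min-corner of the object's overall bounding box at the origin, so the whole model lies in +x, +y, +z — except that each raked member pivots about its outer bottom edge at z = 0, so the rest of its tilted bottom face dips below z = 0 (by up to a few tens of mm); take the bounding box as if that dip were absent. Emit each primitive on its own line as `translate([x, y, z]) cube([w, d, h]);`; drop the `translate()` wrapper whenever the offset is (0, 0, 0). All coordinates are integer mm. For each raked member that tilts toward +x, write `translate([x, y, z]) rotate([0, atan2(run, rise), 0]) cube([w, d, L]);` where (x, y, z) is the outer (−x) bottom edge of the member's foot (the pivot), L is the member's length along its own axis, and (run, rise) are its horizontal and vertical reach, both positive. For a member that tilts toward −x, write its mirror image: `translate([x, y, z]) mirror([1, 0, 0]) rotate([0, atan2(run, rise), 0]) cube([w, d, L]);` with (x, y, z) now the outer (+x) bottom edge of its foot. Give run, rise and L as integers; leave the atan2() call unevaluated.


translate([252, 0, 735]) cube([118, 868, 69]);
translate([0, 61, 0]) rotate([0, atan2(252, 735), 0]) cube([25, 38, 777]);
translate([622, 61, 0]) mirror([1, 0, 0]) rotate([0, atan2(252, 735), 0]) cube([25, 38, 777]);
translate([0, 769, 0]) rotate([0, atan2(252, 735), 0]) cube([25, 38, 777]);
translate([622, 769, 0]) mirror([1, 0, 0]) rotate([0, atan2(252, 735), 0]) cube([25, 38, 777]);
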